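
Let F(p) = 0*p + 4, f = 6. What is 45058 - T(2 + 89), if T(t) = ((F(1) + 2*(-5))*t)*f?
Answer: 48334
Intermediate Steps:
F(p) = 4 (F(p) = 0 + 4 = 4)
T(t) = -36*t (T(t) = ((4 + 2*(-5))*t)*6 = ((4 - 10)*t)*6 = -6*t*6 = -36*t)
45058 - T(2 + 89) = 45058 - (-36)*(2 + 89) = 45058 - (-36)*91 = 45058 - 1*(-3276) = 45058 + 3276 = 48334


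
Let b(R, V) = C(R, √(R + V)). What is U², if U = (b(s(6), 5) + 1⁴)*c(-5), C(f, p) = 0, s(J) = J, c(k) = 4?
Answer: 16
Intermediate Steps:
b(R, V) = 0
U = 4 (U = (0 + 1⁴)*4 = (0 + 1)*4 = 1*4 = 4)
U² = 4² = 16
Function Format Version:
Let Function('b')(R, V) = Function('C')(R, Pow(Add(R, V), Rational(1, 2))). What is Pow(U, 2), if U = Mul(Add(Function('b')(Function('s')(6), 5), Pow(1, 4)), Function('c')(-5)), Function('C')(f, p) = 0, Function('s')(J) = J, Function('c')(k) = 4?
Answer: 16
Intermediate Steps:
Function('b')(R, V) = 0
U = 4 (U = Mul(Add(0, Pow(1, 4)), 4) = Mul(Add(0, 1), 4) = Mul(1, 4) = 4)
Pow(U, 2) = Pow(4, 2) = 16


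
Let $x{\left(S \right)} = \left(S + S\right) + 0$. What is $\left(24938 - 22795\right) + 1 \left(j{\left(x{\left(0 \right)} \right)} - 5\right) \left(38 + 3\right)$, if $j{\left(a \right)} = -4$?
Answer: $1774$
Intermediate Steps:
$x{\left(S \right)} = 2 S$ ($x{\left(S \right)} = 2 S + 0 = 2 S$)
$\left(24938 - 22795\right) + 1 \left(j{\left(x{\left(0 \right)} \right)} - 5\right) \left(38 + 3\right) = \left(24938 - 22795\right) + 1 \left(-4 - 5\right) \left(38 + 3\right) = 2143 + 1 \left(-9\right) 41 = 2143 - 369 = 1774$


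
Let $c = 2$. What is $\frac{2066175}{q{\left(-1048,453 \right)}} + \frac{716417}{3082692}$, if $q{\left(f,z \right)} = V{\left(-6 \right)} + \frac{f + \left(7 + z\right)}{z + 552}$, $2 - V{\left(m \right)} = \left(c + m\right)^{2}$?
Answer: $- \frac{1066869591262519}{7531016556} \approx -1.4166 \cdot 10^{5}$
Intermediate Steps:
$V{\left(m \right)} = 2 - \left(2 + m\right)^{2}$
$q{\left(f,z \right)} = -14 + \frac{7 + f + z}{552 + z}$ ($q{\left(f,z \right)} = \left(2 - \left(2 - 6\right)^{2}\right) + \frac{f + \left(7 + z\right)}{z + 552} = \left(2 - \left(-4\right)^{2}\right) + \frac{7 + f + z}{552 + z} = \left(2 - 16\right) + \frac{7 + f + z}{552 + z} = -14 + \frac{7 + f + z}{552 + z}$)
$\frac{2066175}{q{\left(-1048,453 \right)}} + \frac{716417}{3082692} = \frac{2066175}{\frac{1}{552 + 453} \left(-7721 - 1048 - 5889\right)} + \frac{716417}{3082692} = \frac{2066175}{\frac{1}{1005} \left(-7721 - 1048 - 5889\right)} + 716417 \cdot \frac{1}{3082692} = \frac{2066175}{\frac{1}{1005} \left(-14658\right)} + \frac{716417}{3082692} = \frac{2066175}{- \frac{4886}{335}} + \frac{716417}{3082692} = 2066175 \left(- \frac{335}{4886}\right) + \frac{716417}{3082692} = - \frac{692168625}{4886} + \frac{716417}{3082692} = - \frac{1066869591262519}{7531016556}$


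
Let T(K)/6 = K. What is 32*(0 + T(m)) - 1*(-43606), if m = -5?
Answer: 42646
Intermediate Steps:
T(K) = 6*K
32*(0 + T(m)) - 1*(-43606) = 32*(0 + 6*(-5)) - 1*(-43606) = 32*(0 - 30) + 43606 = 32*(-30) + 43606 = -960 + 43606 = 42646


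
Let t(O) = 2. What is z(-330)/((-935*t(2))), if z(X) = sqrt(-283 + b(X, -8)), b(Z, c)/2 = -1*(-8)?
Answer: -I*sqrt(267)/1870 ≈ -0.008738*I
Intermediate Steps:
b(Z, c) = 16 (b(Z, c) = 2*(-1*(-8)) = 2*8 = 16)
z(X) = I*sqrt(267) (z(X) = sqrt(-283 + 16) = sqrt(-267) = I*sqrt(267))
z(-330)/((-935*t(2))) = (I*sqrt(267))/((-935*2)) = (I*sqrt(267))/(-1870) = (I*sqrt(267))*(-1/1870) = -I*sqrt(267)/1870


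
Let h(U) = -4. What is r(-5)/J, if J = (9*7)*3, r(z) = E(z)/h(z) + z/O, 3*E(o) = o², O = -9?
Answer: -55/6804 ≈ -0.0080835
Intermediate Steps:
E(o) = o²/3
r(z) = -z/9 - z²/12 (r(z) = (z²/3)/(-4) + z/(-9) = (z²/3)*(-¼) + z*(-⅑) = -z²/12 - z/9 = -z/9 - z²/12)
J = 189 (J = 63*3 = 189)
r(-5)/J = ((1/36)*(-5)*(-4 - 3*(-5)))/189 = ((1/36)*(-5)*(-4 + 15))*(1/189) = ((1/36)*(-5)*11)*(1/189) = -55/36*1/189 = -55/6804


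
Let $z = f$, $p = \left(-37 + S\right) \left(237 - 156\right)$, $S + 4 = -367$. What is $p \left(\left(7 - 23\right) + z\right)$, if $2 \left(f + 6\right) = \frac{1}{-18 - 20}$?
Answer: $\frac{13822326}{19} \approx 7.2749 \cdot 10^{5}$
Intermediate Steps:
$S = -371$ ($S = -4 - 367 = -371$)
$f = - \frac{457}{76}$ ($f = -6 + \frac{1}{2 \left(-18 - 20\right)} = -6 + \frac{1}{2 \left(-38\right)} = -6 + \frac{1}{2} \left(- \frac{1}{38}\right) = -6 - \frac{1}{76} = - \frac{457}{76} \approx -6.0132$)
$p = -33048$ ($p = \left(-37 - 371\right) \left(237 - 156\right) = \left(-408\right) 81 = -33048$)
$z = - \frac{457}{76} \approx -6.0132$
$p \left(\left(7 - 23\right) + z\right) = - 33048 \left(\left(7 - 23\right) - \frac{457}{76}\right) = - 33048 \left(-16 - \frac{457}{76}\right) = \left(-33048\right) \left(- \frac{1673}{76}\right) = \frac{13822326}{19}$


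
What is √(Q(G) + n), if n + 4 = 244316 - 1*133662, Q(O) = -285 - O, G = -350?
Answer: 11*√915 ≈ 332.74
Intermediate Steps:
n = 110650 (n = -4 + (244316 - 1*133662) = -4 + (244316 - 133662) = -4 + 110654 = 110650)
√(Q(G) + n) = √((-285 - 1*(-350)) + 110650) = √((-285 + 350) + 110650) = √(65 + 110650) = √110715 = 11*√915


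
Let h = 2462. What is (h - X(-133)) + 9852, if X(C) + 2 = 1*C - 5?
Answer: 12454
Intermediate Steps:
X(C) = -7 + C (X(C) = -2 + (1*C - 5) = -2 + (C - 5) = -2 + (-5 + C) = -7 + C)
(h - X(-133)) + 9852 = (2462 - (-7 - 133)) + 9852 = (2462 - 1*(-140)) + 9852 = (2462 + 140) + 9852 = 2602 + 9852 = 12454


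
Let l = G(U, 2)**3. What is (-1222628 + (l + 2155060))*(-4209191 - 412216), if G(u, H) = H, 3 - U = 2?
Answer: -4309184743080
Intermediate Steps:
U = 1 (U = 3 - 1*2 = 3 - 2 = 1)
l = 8 (l = 2**3 = 8)
(-1222628 + (l + 2155060))*(-4209191 - 412216) = (-1222628 + (8 + 2155060))*(-4209191 - 412216) = (-1222628 + 2155068)*(-4621407) = 932440*(-4621407) = -4309184743080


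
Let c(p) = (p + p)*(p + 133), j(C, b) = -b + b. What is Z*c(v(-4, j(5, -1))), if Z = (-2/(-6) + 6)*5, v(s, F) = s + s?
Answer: -190000/3 ≈ -63333.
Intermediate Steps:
j(C, b) = 0
v(s, F) = 2*s
c(p) = 2*p*(133 + p) (c(p) = (2*p)*(133 + p) = 2*p*(133 + p))
Z = 95/3 (Z = (-2*(-⅙) + 6)*5 = (⅓ + 6)*5 = (19/3)*5 = 95/3 ≈ 31.667)
Z*c(v(-4, j(5, -1))) = 95*(2*(2*(-4))*(133 + 2*(-4)))/3 = 95*(2*(-8)*(133 - 8))/3 = 95*(2*(-8)*125)/3 = (95/3)*(-2000) = -190000/3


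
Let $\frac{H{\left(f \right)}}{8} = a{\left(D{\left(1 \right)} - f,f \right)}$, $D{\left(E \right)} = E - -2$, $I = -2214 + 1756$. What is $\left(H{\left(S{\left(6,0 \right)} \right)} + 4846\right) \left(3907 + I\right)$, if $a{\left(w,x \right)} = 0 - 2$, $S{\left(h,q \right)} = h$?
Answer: $16658670$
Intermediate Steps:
$I = -458$
$D{\left(E \right)} = 2 + E$ ($D{\left(E \right)} = E + 2 = 2 + E$)
$a{\left(w,x \right)} = -2$
$H{\left(f \right)} = -16$ ($H{\left(f \right)} = 8 \left(-2\right) = -16$)
$\left(H{\left(S{\left(6,0 \right)} \right)} + 4846\right) \left(3907 + I\right) = \left(-16 + 4846\right) \left(3907 - 458\right) = 4830 \cdot 3449 = 16658670$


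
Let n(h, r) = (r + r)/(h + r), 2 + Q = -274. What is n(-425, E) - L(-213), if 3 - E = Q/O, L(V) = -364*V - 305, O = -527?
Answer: -1719613870/22267 ≈ -77227.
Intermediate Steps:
Q = -276 (Q = -2 - 274 = -276)
L(V) = -305 - 364*V
E = 1305/527 (E = 3 - (-276)/(-527) = 3 - (-276)*(-1)/527 = 3 - 1*276/527 = 3 - 276/527 = 1305/527 ≈ 2.4763)
n(h, r) = 2*r/(h + r) (n(h, r) = (2*r)/(h + r) = 2*r/(h + r))
n(-425, E) - L(-213) = 2*(1305/527)/(-425 + 1305/527) - (-305 - 364*(-213)) = 2*(1305/527)/(-222670/527) - (-305 + 77532) = 2*(1305/527)*(-527/222670) - 1*77227 = -261/22267 - 77227 = -1719613870/22267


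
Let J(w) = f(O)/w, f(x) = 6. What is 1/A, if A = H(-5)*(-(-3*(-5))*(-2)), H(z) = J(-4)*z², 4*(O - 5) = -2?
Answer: -1/1125 ≈ -0.00088889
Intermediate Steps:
O = 9/2 (O = 5 + (¼)*(-2) = 5 - ½ = 9/2 ≈ 4.5000)
J(w) = 6/w
H(z) = -3*z²/2 (H(z) = (6/(-4))*z² = (6*(-¼))*z² = -3*z²/2)
A = -1125 (A = (-3/2*(-5)²)*(-(-3*(-5))*(-2)) = (-3/2*25)*(-15*(-2)) = -(-75)*(-30)/2 = -75/2*30 = -1125)
1/A = 1/(-1125) = -1/1125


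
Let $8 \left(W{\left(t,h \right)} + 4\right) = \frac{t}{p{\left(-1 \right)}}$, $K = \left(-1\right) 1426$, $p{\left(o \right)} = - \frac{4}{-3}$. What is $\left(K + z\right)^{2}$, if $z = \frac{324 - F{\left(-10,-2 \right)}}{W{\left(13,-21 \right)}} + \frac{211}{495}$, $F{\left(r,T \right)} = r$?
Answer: $\frac{4636821571712521}{1940843025} \approx 2.3891 \cdot 10^{6}$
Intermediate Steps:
$p{\left(o \right)} = \frac{4}{3}$ ($p{\left(o \right)} = \left(-4\right) \left(- \frac{1}{3}\right) = \frac{4}{3}$)
$K = -1426$
$W{\left(t,h \right)} = -4 + \frac{3 t}{32}$ ($W{\left(t,h \right)} = -4 + \frac{t \frac{1}{\frac{4}{3}}}{8} = -4 + \frac{t \frac{3}{4}}{8} = -4 + \frac{\frac{3}{4} t}{8} = -4 + \frac{3 t}{32}$)
$z = - \frac{5271781}{44055}$ ($z = \frac{324 - -10}{-4 + \frac{3}{32} \cdot 13} + \frac{211}{495} = \frac{324 + 10}{-4 + \frac{39}{32}} + 211 \cdot \frac{1}{495} = \frac{334}{- \frac{89}{32}} + \frac{211}{495} = 334 \left(- \frac{32}{89}\right) + \frac{211}{495} = - \frac{10688}{89} + \frac{211}{495} = - \frac{5271781}{44055} \approx -119.66$)
$\left(K + z\right)^{2} = \left(-1426 - \frac{5271781}{44055}\right)^{2} = \left(- \frac{68094211}{44055}\right)^{2} = \frac{4636821571712521}{1940843025}$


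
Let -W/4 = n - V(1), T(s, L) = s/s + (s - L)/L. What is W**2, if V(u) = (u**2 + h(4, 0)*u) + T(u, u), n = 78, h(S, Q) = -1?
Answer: 94864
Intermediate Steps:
T(s, L) = 1 + (s - L)/L
V(u) = 1 + u**2 - u (V(u) = (u**2 - u) + u/u = (u**2 - u) + 1 = 1 + u**2 - u)
W = -308 (W = -4*(78 - (1 + 1**2 - 1*1)) = -4*(78 - (1 + 1 - 1)) = -4*(78 - 1*1) = -4*(78 - 1) = -4*77 = -308)
W**2 = (-308)**2 = 94864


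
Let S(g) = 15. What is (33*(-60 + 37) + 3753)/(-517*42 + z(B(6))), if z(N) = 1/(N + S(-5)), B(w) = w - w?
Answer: -44910/325709 ≈ -0.13788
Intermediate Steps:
B(w) = 0
z(N) = 1/(15 + N) (z(N) = 1/(N + 15) = 1/(15 + N))
(33*(-60 + 37) + 3753)/(-517*42 + z(B(6))) = (33*(-60 + 37) + 3753)/(-517*42 + 1/(15 + 0)) = (33*(-23) + 3753)/(-21714 + 1/15) = (-759 + 3753)/(-21714 + 1/15) = 2994/(-325709/15) = 2994*(-15/325709) = -44910/325709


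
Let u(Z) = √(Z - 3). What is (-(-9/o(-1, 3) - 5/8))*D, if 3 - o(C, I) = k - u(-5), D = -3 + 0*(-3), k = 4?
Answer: 9/8 + 6*I*√2 ≈ 1.125 + 8.4853*I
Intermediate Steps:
u(Z) = √(-3 + Z)
D = -3 (D = -3 + 0 = -3)
o(C, I) = -1 + 2*I*√2 (o(C, I) = 3 - (4 - √(-3 - 5)) = 3 - (4 - √(-8)) = 3 - (4 - 2*I*√2) = 3 + (-4 + 2*I*√2) = -1 + 2*I*√2)
(-(-9/o(-1, 3) - 5/8))*D = -(-9/(-1 + 2*I*√2) - 5/8)*(-3) = -(-5/8 - 9/(-1 + 2*I*√2))*(-3) = (5/8 + 9/(-1 + 2*I*√2))*(-3) = -15/8 - 27/(-1 + 2*I*√2)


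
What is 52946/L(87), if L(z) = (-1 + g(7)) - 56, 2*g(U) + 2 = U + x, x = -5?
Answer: -52946/57 ≈ -928.88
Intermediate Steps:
g(U) = -7/2 + U/2 (g(U) = -1 + (U - 5)/2 = -1 + (-5 + U)/2 = -1 + (-5/2 + U/2) = -7/2 + U/2)
L(z) = -57 (L(z) = (-1 + (-7/2 + (1/2)*7)) - 56 = (-1 + (-7/2 + 7/2)) - 56 = (-1 + 0) - 56 = -1 - 56 = -57)
52946/L(87) = 52946/(-57) = 52946*(-1/57) = -52946/57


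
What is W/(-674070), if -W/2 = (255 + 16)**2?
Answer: 73441/337035 ≈ 0.21790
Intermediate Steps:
W = -146882 (W = -2*(255 + 16)**2 = -2*271**2 = -2*73441 = -146882)
W/(-674070) = -146882/(-674070) = -146882*(-1/674070) = 73441/337035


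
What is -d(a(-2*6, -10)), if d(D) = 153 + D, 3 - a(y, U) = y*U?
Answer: -36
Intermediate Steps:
a(y, U) = 3 - U*y (a(y, U) = 3 - y*U = 3 - U*y)
-d(a(-2*6, -10)) = -(153 + (3 - 1*(-10)*(-2*6))) = -(153 + (3 - 1*(-10)*(-12))) = -(153 + (3 - 120)) = -(153 - 117) = -1*36 = -36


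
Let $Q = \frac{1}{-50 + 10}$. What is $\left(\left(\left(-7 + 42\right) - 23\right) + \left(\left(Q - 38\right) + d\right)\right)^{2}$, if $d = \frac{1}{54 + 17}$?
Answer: $\frac{5456924641}{8065600} \approx 676.57$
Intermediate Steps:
$d = \frac{1}{71} \approx 0.014085$
$Q = - \frac{1}{40}$ ($Q = \frac{1}{-40} = - \frac{1}{40} \approx -0.025$)
$\left(\left(\left(-7 + 42\right) - 23\right) + \left(\left(Q - 38\right) + d\right)\right)^{2} = \left(\left(\left(-7 + 42\right) - 23\right) + \left(\left(- \frac{1}{40} - 38\right) + \frac{1}{71}\right)\right)^{2} = \left(\left(35 - 23\right) + \left(- \frac{1521}{40} + \frac{1}{71}\right)\right)^{2} = \left(12 - \frac{107951}{2840}\right)^{2} = \left(- \frac{73871}{2840}\right)^{2} = \frac{5456924641}{8065600}$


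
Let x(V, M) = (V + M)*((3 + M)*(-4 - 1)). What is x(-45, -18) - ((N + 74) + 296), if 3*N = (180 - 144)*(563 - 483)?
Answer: -6055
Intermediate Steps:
N = 960 (N = ((180 - 144)*(563 - 483))/3 = (36*80)/3 = (⅓)*2880 = 960)
x(V, M) = (-15 - 5*M)*(M + V) (x(V, M) = (M + V)*((3 + M)*(-5)) = (M + V)*(-15 - 5*M) = (-15 - 5*M)*(M + V))
x(-45, -18) - ((N + 74) + 296) = (-15*(-18) - 15*(-45) - 5*(-18)² - 5*(-18)*(-45)) - ((960 + 74) + 296) = (270 + 675 - 5*324 - 4050) - (1034 + 296) = (270 + 675 - 1620 - 4050) - 1*1330 = -4725 - 1330 = -6055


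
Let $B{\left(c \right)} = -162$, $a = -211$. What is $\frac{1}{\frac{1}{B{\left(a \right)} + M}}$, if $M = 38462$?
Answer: $38300$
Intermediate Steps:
$\frac{1}{\frac{1}{B{\left(a \right)} + M}} = \frac{1}{\frac{1}{-162 + 38462}} = \frac{1}{\frac{1}{38300}} = 38300$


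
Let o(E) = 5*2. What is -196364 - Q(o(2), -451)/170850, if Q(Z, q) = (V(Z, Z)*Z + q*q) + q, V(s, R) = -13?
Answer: -3354899222/17085 ≈ -1.9637e+5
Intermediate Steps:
o(E) = 10
Q(Z, q) = q + q² - 13*Z (Q(Z, q) = (-13*Z + q*q) + q = (-13*Z + q²) + q = (q² - 13*Z) + q = q + q² - 13*Z)
-196364 - Q(o(2), -451)/170850 = -196364 - (-451 + (-451)² - 13*10)/170850 = -196364 - (-451 + 203401 - 130)/170850 = -196364 - 202820/170850 = -196364 - 1*20282/17085 = -196364 - 20282/17085 = -3354899222/17085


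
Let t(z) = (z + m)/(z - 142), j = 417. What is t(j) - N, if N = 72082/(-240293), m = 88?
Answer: 28234103/13216115 ≈ 2.1363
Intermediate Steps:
N = -72082/240293 (N = 72082*(-1/240293) = -72082/240293 ≈ -0.29998)
t(z) = (88 + z)/(-142 + z) (t(z) = (z + 88)/(z - 142) = (88 + z)/(-142 + z))
t(j) - N = (88 + 417)/(-142 + 417) - 1*(-72082/240293) = 505/275 + 72082/240293 = (1/275)*505 + 72082/240293 = 101/55 + 72082/240293 = 28234103/13216115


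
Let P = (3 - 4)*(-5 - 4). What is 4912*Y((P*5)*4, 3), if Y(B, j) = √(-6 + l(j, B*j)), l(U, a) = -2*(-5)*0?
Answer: 4912*I*√6 ≈ 12032.0*I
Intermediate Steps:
P = 9 (P = -1*(-9) = 9)
l(U, a) = 0 (l(U, a) = 10*0 = 0)
Y(B, j) = I*√6 (Y(B, j) = √(-6 + 0) = √(-6) = I*√6)
4912*Y((P*5)*4, 3) = 4912*(I*√6) = 4912*I*√6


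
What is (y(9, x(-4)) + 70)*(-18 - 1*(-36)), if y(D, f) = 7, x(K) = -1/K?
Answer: 1386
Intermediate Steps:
(y(9, x(-4)) + 70)*(-18 - 1*(-36)) = (7 + 70)*(-18 - 1*(-36)) = 77*(-18 + 36) = 77*18 = 1386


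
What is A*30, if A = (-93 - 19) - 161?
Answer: -8190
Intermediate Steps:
A = -273 (A = -112 - 161 = -273)
A*30 = -273*30 = -8190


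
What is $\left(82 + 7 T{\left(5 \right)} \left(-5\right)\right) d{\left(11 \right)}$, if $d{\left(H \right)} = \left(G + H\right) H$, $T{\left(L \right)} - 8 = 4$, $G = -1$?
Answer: $-37180$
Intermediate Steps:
$T{\left(L \right)} = 12$ ($T{\left(L \right)} = 8 + 4 = 12$)
$d{\left(H \right)} = H \left(-1 + H\right)$ ($d{\left(H \right)} = \left(-1 + H\right) H = H \left(-1 + H\right)$)
$\left(82 + 7 T{\left(5 \right)} \left(-5\right)\right) d{\left(11 \right)} = \left(82 + 7 \cdot 12 \left(-5\right)\right) 11 \left(-1 + 11\right) = \left(82 + 84 \left(-5\right)\right) 11 \cdot 10 = \left(82 - 420\right) 110 = \left(-338\right) 110 = -37180$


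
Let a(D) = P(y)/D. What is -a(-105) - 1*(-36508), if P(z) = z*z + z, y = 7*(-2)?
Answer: 547646/15 ≈ 36510.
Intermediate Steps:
y = -14
P(z) = z + z**2 (P(z) = z**2 + z = z + z**2)
a(D) = 182/D (a(D) = (-14*(1 - 14))/D = (-14*(-13))/D = 182/D)
-a(-105) - 1*(-36508) = -182/(-105) - 1*(-36508) = -182*(-1)/105 + 36508 = -1*(-26/15) + 36508 = 26/15 + 36508 = 547646/15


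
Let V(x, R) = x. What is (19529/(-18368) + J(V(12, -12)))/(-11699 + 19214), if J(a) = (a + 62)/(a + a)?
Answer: 111317/414106560 ≈ 0.00026881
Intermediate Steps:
J(a) = (62 + a)/(2*a) (J(a) = (62 + a)/((2*a)) = (62 + a)*(1/(2*a)) = (62 + a)/(2*a))
(19529/(-18368) + J(V(12, -12)))/(-11699 + 19214) = (19529/(-18368) + (1/2)*(62 + 12)/12)/(-11699 + 19214) = (19529*(-1/18368) + (1/2)*(1/12)*74)/7515 = (-19529/18368 + 37/12)*(1/7515) = (111317/55104)*(1/7515) = 111317/414106560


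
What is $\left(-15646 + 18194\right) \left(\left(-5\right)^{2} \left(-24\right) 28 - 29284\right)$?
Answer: $-117422032$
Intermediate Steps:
$\left(-15646 + 18194\right) \left(\left(-5\right)^{2} \left(-24\right) 28 - 29284\right) = 2548 \left(25 \left(-24\right) 28 - 29284\right) = 2548 \left(\left(-600\right) 28 - 29284\right) = 2548 \left(-16800 - 29284\right) = 2548 \left(-46084\right) = -117422032$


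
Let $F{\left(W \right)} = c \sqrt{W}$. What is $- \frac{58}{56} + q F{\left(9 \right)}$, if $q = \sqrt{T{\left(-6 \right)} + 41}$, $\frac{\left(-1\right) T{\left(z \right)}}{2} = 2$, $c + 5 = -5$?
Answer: $- \frac{29}{28} - 30 \sqrt{37} \approx -183.52$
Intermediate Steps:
$c = -10$ ($c = -5 - 5 = -10$)
$T{\left(z \right)} = -4$ ($T{\left(z \right)} = \left(-2\right) 2 = -4$)
$q = \sqrt{37}$ ($q = \sqrt{-4 + 41} = \sqrt{37} \approx 6.0828$)
$F{\left(W \right)} = - 10 \sqrt{W}$
$- \frac{58}{56} + q F{\left(9 \right)} = - \frac{58}{56} + \sqrt{37} \left(- 10 \sqrt{9}\right) = \left(-58\right) \frac{1}{56} + \sqrt{37} \left(\left(-10\right) 3\right) = - \frac{29}{28} + \sqrt{37} \left(-30\right) = - \frac{29}{28} - 30 \sqrt{37}$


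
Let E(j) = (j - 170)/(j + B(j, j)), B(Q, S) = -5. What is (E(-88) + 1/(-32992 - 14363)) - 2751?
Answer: -4034409256/1468005 ≈ -2748.2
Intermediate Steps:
E(j) = (-170 + j)/(-5 + j) (E(j) = (j - 170)/(j - 5) = (-170 + j)/(-5 + j))
(E(-88) + 1/(-32992 - 14363)) - 2751 = ((-170 - 88)/(-5 - 88) + 1/(-32992 - 14363)) - 2751 = (-258/(-93) + 1/(-47355)) - 2751 = (-1/93*(-258) - 1/47355) - 2751 = (86/31 - 1/47355) - 2751 = 4072499/1468005 - 2751 = -4034409256/1468005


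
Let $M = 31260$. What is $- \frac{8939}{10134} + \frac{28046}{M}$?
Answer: $\frac{199376}{13199535} \approx 0.015105$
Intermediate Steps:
$- \frac{8939}{10134} + \frac{28046}{M} = - \frac{8939}{10134} + \frac{28046}{31260} = \left(-8939\right) \frac{1}{10134} + 28046 \cdot \frac{1}{31260} = - \frac{8939}{10134} + \frac{14023}{15630} = \frac{199376}{13199535}$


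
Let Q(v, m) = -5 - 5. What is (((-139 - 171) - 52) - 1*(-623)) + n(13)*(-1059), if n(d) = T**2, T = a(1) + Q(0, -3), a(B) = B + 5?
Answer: -16683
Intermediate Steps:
Q(v, m) = -10
a(B) = 5 + B
T = -4 (T = (5 + 1) - 10 = 6 - 10 = -4)
n(d) = 16 (n(d) = (-4)**2 = 16)
(((-139 - 171) - 52) - 1*(-623)) + n(13)*(-1059) = (((-139 - 171) - 52) - 1*(-623)) + 16*(-1059) = ((-310 - 52) + 623) - 16944 = (-362 + 623) - 16944 = 261 - 16944 = -16683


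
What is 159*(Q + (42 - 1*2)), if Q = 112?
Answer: 24168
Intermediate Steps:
159*(Q + (42 - 1*2)) = 159*(112 + (42 - 1*2)) = 159*(112 + (42 - 2)) = 159*(112 + 40) = 159*152 = 24168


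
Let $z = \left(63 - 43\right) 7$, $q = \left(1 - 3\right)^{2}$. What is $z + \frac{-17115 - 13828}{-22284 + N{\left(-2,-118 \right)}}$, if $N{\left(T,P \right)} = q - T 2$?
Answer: $\frac{3149583}{22276} \approx 141.39$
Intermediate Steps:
$q = 4$ ($q = \left(-2\right)^{2} = 4$)
$N{\left(T,P \right)} = 4 - 2 T$ ($N{\left(T,P \right)} = 4 - T 2 = 4 - 2 T$)
$z = 140$ ($z = 20 \cdot 7 = 140$)
$z + \frac{-17115 - 13828}{-22284 + N{\left(-2,-118 \right)}} = 140 + \frac{-17115 - 13828}{-22284 + \left(4 - -4\right)} = 140 - \frac{30943}{-22284 + \left(4 + 4\right)} = 140 - \frac{30943}{-22284 + 8} = 140 - \frac{30943}{-22276} = 140 - - \frac{30943}{22276} = 140 + \frac{30943}{22276} = \frac{3149583}{22276}$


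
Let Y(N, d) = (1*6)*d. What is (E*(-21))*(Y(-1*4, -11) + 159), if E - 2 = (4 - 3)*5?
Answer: -13671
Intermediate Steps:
E = 7 (E = 2 + (4 - 3)*5 = 2 + 1*5 = 2 + 5 = 7)
Y(N, d) = 6*d
(E*(-21))*(Y(-1*4, -11) + 159) = (7*(-21))*(6*(-11) + 159) = -147*(-66 + 159) = -147*93 = -13671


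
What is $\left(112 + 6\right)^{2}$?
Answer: $13924$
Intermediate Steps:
$\left(112 + 6\right)^{2} = 118^{2} = 13924$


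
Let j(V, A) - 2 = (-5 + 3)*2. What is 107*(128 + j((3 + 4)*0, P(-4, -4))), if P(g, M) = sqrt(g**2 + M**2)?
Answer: 13482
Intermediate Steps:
P(g, M) = sqrt(M**2 + g**2)
j(V, A) = -2 (j(V, A) = 2 + (-5 + 3)*2 = 2 - 2*2 = 2 - 4 = -2)
107*(128 + j((3 + 4)*0, P(-4, -4))) = 107*(128 - 2) = 107*126 = 13482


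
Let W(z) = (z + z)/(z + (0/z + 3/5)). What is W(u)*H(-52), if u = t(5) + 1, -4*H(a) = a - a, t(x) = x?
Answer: 0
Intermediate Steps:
H(a) = 0 (H(a) = -(a - a)/4 = -1/4*0 = 0)
u = 6 (u = 5 + 1 = 6)
W(z) = 2*z/(3/5 + z) (W(z) = (2*z)/(z + (0 + 3*(1/5))) = (2*z)/(z + (0 + 3/5)) = (2*z)/(z + 3/5) = (2*z)/(3/5 + z) = 2*z/(3/5 + z))
W(u)*H(-52) = (10*6/(3 + 5*6))*0 = (10*6/(3 + 30))*0 = (10*6/33)*0 = (10*6*(1/33))*0 = (20/11)*0 = 0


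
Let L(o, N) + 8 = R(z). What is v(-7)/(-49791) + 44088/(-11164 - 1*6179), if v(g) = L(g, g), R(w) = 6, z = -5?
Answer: -81301886/31982419 ≈ -2.5421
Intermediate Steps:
L(o, N) = -2 (L(o, N) = -8 + 6 = -2)
v(g) = -2
v(-7)/(-49791) + 44088/(-11164 - 1*6179) = -2/(-49791) + 44088/(-11164 - 1*6179) = -2*(-1/49791) + 44088/(-11164 - 6179) = 2/49791 + 44088/(-17343) = 2/49791 + 44088*(-1/17343) = 2/49791 - 14696/5781 = -81301886/31982419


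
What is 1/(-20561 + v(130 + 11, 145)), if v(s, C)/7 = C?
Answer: -1/19546 ≈ -5.1161e-5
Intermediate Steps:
v(s, C) = 7*C
1/(-20561 + v(130 + 11, 145)) = 1/(-20561 + 7*145) = 1/(-20561 + 1015) = 1/(-19546) = -1/19546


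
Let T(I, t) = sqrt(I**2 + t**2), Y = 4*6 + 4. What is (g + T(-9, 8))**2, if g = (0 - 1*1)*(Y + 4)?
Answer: (32 - sqrt(145))**2 ≈ 398.34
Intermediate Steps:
Y = 28 (Y = 24 + 4 = 28)
g = -32 (g = (0 - 1*1)*(28 + 4) = (0 - 1)*32 = -1*32 = -32)
(g + T(-9, 8))**2 = (-32 + sqrt((-9)**2 + 8**2))**2 = (-32 + sqrt(81 + 64))**2 = (-32 + sqrt(145))**2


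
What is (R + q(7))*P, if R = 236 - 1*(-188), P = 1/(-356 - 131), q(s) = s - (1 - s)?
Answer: -437/487 ≈ -0.89733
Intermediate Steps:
q(s) = -1 + 2*s (q(s) = s + (-1 + s) = -1 + 2*s)
P = -1/487 (P = 1/(-487) = -1/487 ≈ -0.0020534)
R = 424 (R = 236 + 188 = 424)
(R + q(7))*P = (424 + (-1 + 2*7))*(-1/487) = (424 + (-1 + 14))*(-1/487) = (424 + 13)*(-1/487) = 437*(-1/487) = -437/487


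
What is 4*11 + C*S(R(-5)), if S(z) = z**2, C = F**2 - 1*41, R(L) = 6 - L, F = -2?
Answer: -4433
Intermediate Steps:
C = -37 (C = (-2)**2 - 1*41 = 4 - 41 = -37)
4*11 + C*S(R(-5)) = 4*11 - 37*(6 - 1*(-5))**2 = 44 - 37*(6 + 5)**2 = 44 - 37*11**2 = 44 - 37*121 = 44 - 4477 = -4433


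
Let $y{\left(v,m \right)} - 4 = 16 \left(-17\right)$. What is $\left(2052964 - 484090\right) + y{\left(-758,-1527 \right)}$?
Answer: $1568606$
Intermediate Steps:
$y{\left(v,m \right)} = -268$ ($y{\left(v,m \right)} = 4 + 16 \left(-17\right) = 4 - 272 = -268$)
$\left(2052964 - 484090\right) + y{\left(-758,-1527 \right)} = \left(2052964 - 484090\right) - 268 = 1568874 - 268 = 1568606$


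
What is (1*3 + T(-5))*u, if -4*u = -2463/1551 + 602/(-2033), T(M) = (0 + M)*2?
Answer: -13862289/4204244 ≈ -3.2972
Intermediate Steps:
T(M) = 2*M (T(M) = M*2 = 2*M)
u = 1980327/4204244 (u = -(-2463/1551 + 602/(-2033))/4 = -(-2463*1/1551 + 602*(-1/2033))/4 = -(-821/517 - 602/2033)/4 = -¼*(-1980327/1051061) = 1980327/4204244 ≈ 0.47103)
(1*3 + T(-5))*u = (1*3 + 2*(-5))*(1980327/4204244) = (3 - 10)*(1980327/4204244) = -7*1980327/4204244 = -13862289/4204244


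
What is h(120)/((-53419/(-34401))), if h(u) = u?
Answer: 4128120/53419 ≈ 77.278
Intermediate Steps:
h(120)/((-53419/(-34401))) = 120/((-53419/(-34401))) = 120/((-53419*(-1/34401))) = 120/(53419/34401) = 120*(34401/53419) = 4128120/53419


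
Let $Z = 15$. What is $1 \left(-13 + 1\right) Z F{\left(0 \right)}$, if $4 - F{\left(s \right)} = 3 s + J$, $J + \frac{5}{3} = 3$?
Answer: $-480$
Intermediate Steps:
$J = \frac{4}{3}$ ($J = - \frac{5}{3} + 3 = \frac{4}{3} \approx 1.3333$)
$F{\left(s \right)} = \frac{8}{3} - 3 s$ ($F{\left(s \right)} = 4 - \left(3 s + \frac{4}{3}\right) = 4 - \left(\frac{4}{3} + 3 s\right) = \frac{8}{3} - 3 s$)
$1 \left(-13 + 1\right) Z F{\left(0 \right)} = 1 \left(-13 + 1\right) 15 \left(\frac{8}{3} - 0\right) = 1 \left(-12\right) 15 \left(\frac{8}{3} + 0\right) = - 12 \cdot 15 \cdot \frac{8}{3} = \left(-12\right) 40 = -480$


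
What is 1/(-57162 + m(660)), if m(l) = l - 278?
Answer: -1/56780 ≈ -1.7612e-5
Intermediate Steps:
m(l) = -278 + l
1/(-57162 + m(660)) = 1/(-57162 + (-278 + 660)) = 1/(-57162 + 382) = 1/(-56780) = -1/56780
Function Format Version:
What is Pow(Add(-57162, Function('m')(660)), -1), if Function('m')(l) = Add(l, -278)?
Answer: Rational(-1, 56780) ≈ -1.7612e-5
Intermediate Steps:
Function('m')(l) = Add(-278, l)
Pow(Add(-57162, Function('m')(660)), -1) = Pow(Add(-57162, Add(-278, 660)), -1) = Pow(Add(-57162, 382), -1) = Pow(-56780, -1) = Rational(-1, 56780)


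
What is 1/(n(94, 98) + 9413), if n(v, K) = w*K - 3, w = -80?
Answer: 1/1570 ≈ 0.00063694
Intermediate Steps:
n(v, K) = -3 - 80*K (n(v, K) = -80*K - 3 = -3 - 80*K)
1/(n(94, 98) + 9413) = 1/((-3 - 80*98) + 9413) = 1/((-3 - 7840) + 9413) = 1/(-7843 + 9413) = 1/1570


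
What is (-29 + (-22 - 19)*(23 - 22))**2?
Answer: 4900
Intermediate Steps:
(-29 + (-22 - 19)*(23 - 22))**2 = (-29 - 41*1)**2 = (-29 - 41)**2 = (-70)**2 = 4900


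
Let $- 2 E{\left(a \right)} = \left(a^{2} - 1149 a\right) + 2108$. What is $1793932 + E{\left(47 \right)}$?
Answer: $1818775$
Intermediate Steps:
$E{\left(a \right)} = -1054 - \frac{a^{2}}{2} + \frac{1149 a}{2}$ ($E{\left(a \right)} = - \frac{\left(a^{2} - 1149 a\right) + 2108}{2} = - \frac{2108 + a^{2} - 1149 a}{2} = -1054 - \frac{a^{2}}{2} + \frac{1149 a}{2}$)
$1793932 + E{\left(47 \right)} = 1793932 - \left(- \frac{51895}{2} + \frac{2209}{2}\right) = 1793932 - -24843 = 1793932 + 24843 = 1818775$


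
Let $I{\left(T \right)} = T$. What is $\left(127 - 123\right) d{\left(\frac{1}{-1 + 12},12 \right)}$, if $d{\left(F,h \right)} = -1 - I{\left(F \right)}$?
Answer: $- \frac{48}{11} \approx -4.3636$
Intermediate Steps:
$d{\left(F,h \right)} = -1 - F$
$\left(127 - 123\right) d{\left(\frac{1}{-1 + 12},12 \right)} = \left(127 - 123\right) \left(-1 - \frac{1}{-1 + 12}\right) = 4 \left(-1 - \frac{1}{11}\right) = 4 \left(- \frac{12}{11}\right) = - \frac{48}{11}$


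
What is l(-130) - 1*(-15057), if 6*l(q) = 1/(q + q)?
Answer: 23488919/1560 ≈ 15057.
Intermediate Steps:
l(q) = 1/(12*q) (l(q) = 1/(6*(q + q)) = 1/(6*((2*q))) = (1/(2*q))/6 = 1/(12*q))
l(-130) - 1*(-15057) = (1/12)/(-130) - 1*(-15057) = (1/12)*(-1/130) + 15057 = -1/1560 + 15057 = 23488919/1560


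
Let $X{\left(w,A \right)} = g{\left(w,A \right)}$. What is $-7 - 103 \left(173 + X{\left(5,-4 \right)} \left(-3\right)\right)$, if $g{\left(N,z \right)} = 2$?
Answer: $-17208$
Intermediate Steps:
$X{\left(w,A \right)} = 2$
$-7 - 103 \left(173 + X{\left(5,-4 \right)} \left(-3\right)\right) = -7 - 103 \left(173 + 2 \left(-3\right)\right) = -7 - 103 \left(173 - 6\right) = -7 - 17201 = -17208$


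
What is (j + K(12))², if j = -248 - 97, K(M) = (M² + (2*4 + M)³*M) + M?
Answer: 9179747721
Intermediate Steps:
K(M) = M + M² + M*(8 + M)³ (K(M) = (M² + (8 + M)³*M) + M = (M² + M*(8 + M)³) + M = M + M² + M*(8 + M)³)
j = -345
(j + K(12))² = (-345 + 12*(1 + 12 + (8 + 12)³))² = (-345 + 12*(1 + 12 + 20³))² = (-345 + 12*(1 + 12 + 8000))² = (-345 + 12*8013)² = (-345 + 96156)² = 95811² = 9179747721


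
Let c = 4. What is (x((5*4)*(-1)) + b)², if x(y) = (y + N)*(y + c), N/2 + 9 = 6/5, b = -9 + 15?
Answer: 8282884/25 ≈ 3.3132e+5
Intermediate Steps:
b = 6
N = -78/5 (N = -18 + 2*(6/5) = -18 + 12/5 = -78/5 ≈ -15.600)
x(y) = (4 + y)*(-78/5 + y) (x(y) = (y - 78/5)*(y + 4) = (-78/5 + y)*(4 + y) = (4 + y)*(-78/5 + y))
(x((5*4)*(-1)) + b)² = ((-312/5 + ((5*4)*(-1))² - 58*5*4*(-1)/5) + 6)² = ((-312/5 + (20*(-1))² - 232*(-1)) + 6)² = ((-312/5 + (-20)² - 58/5*(-20)) + 6)² = ((-312/5 + 400 + 232) + 6)² = (2848/5 + 6)² = (2878/5)² = 8282884/25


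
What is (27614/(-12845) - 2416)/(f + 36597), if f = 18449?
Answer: -15530567/353532935 ≈ -0.043930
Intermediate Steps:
(27614/(-12845) - 2416)/(f + 36597) = (27614/(-12845) - 2416)/(18449 + 36597) = (27614*(-1/12845) - 2416)/55046 = (-27614/12845 - 2416)*(1/55046) = -31061134/12845*1/55046 = -15530567/353532935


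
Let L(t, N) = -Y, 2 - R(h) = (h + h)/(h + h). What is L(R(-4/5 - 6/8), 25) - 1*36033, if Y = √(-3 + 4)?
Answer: -36034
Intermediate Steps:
Y = 1 (Y = √1 = 1)
R(h) = 1 (R(h) = 2 - (h + h)/(h + h) = 2 - 2*h/(2*h) = 2 - 2*h*1/(2*h) = 2 - 1*1 = 2 - 1 = 1)
L(t, N) = -1 (L(t, N) = -1*1 = -1)
L(R(-4/5 - 6/8), 25) - 1*36033 = -1 - 1*36033 = -1 - 36033 = -36034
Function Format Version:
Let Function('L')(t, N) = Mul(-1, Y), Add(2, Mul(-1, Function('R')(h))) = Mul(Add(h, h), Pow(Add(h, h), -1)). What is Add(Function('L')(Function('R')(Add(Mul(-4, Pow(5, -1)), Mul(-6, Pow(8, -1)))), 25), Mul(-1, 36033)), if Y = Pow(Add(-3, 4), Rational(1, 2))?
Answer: -36034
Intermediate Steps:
Y = 1 (Y = Pow(1, Rational(1, 2)) = 1)
Function('R')(h) = 1 (Function('R')(h) = Add(2, Mul(-1, Mul(Add(h, h), Pow(Add(h, h), -1)))) = Add(2, Mul(-1, Mul(Mul(2, h), Pow(Mul(2, h), -1)))) = Add(2, Mul(-1, Mul(Mul(2, h), Mul(Rational(1, 2), Pow(h, -1))))) = Add(2, Mul(-1, 1)) = Add(2, -1) = 1)
Function('L')(t, N) = -1 (Function('L')(t, N) = Mul(-1, 1) = -1)
Add(Function('L')(Function('R')(Add(Mul(-4, Pow(5, -1)), Mul(-6, Pow(8, -1)))), 25), Mul(-1, 36033)) = Add(-1, Mul(-1, 36033)) = Add(-1, -36033) = -36034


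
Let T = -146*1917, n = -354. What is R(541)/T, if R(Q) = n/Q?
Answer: 59/25236027 ≈ 2.3379e-6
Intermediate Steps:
T = -279882
R(Q) = -354/Q
R(541)/T = -354/541/(-279882) = -354*1/541*(-1/279882) = -354/541*(-1/279882) = 59/25236027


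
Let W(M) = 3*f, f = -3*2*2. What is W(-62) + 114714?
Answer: 114678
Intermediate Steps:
f = -12 (f = -6*2 = -12)
W(M) = -36 (W(M) = 3*(-12) = -36)
W(-62) + 114714 = -36 + 114714 = 114678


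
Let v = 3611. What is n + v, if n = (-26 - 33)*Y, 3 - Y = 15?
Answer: 4319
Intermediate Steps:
Y = -12 (Y = 3 - 1*15 = 3 - 15 = -12)
n = 708 (n = (-26 - 33)*(-12) = -59*(-12) = 708)
n + v = 708 + 3611 = 4319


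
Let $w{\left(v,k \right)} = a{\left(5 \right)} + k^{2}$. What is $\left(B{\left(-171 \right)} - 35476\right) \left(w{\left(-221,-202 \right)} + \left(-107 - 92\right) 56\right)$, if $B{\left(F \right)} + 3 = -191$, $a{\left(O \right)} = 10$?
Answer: $-1058328900$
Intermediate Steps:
$w{\left(v,k \right)} = 10 + k^{2}$
$B{\left(F \right)} = -194$ ($B{\left(F \right)} = -3 - 191 = -194$)
$\left(B{\left(-171 \right)} - 35476\right) \left(w{\left(-221,-202 \right)} + \left(-107 - 92\right) 56\right) = \left(-194 - 35476\right) \left(\left(10 + \left(-202\right)^{2}\right) + \left(-107 - 92\right) 56\right) = - 35670 \left(\left(10 + 40804\right) - 11144\right) = - 35670 \left(40814 - 11144\right) = \left(-35670\right) 29670 = -1058328900$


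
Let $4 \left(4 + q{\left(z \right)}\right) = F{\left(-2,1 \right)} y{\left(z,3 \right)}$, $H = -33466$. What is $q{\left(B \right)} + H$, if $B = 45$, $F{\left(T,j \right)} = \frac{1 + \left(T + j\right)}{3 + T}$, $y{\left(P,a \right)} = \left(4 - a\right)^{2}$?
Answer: $-33470$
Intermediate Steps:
$F{\left(T,j \right)} = \frac{1 + T + j}{3 + T}$
$q{\left(z \right)} = -4$ ($q{\left(z \right)} = -4 + \frac{\frac{1 - 2 + 1}{3 - 2} \left(-4 + 3\right)^{2}}{4} = -4 + \frac{1^{-1} \cdot 0 \left(-1\right)^{2}}{4} = -4 + \frac{1 \cdot 0 \cdot 1}{4} = -4 + \frac{0 \cdot 1}{4} = -4 + \frac{1}{4} \cdot 0 = -4 + 0 = -4$)
$q{\left(B \right)} + H = -4 - 33466 = -33470$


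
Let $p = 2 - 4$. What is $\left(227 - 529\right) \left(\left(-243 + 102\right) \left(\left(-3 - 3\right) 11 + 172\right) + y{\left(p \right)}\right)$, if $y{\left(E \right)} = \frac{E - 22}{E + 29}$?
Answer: $\frac{40625644}{9} \approx 4.514 \cdot 10^{6}$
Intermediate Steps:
$p = -2$ ($p = 2 - 4 = -2$)
$y{\left(E \right)} = \frac{-22 + E}{29 + E}$
$\left(227 - 529\right) \left(\left(-243 + 102\right) \left(\left(-3 - 3\right) 11 + 172\right) + y{\left(p \right)}\right) = \left(227 - 529\right) \left(\left(-243 + 102\right) \left(\left(-3 - 3\right) 11 + 172\right) + \frac{-22 - 2}{29 - 2}\right) = - 302 \left(- 141 \left(\left(-6\right) 11 + 172\right) + \frac{1}{27} \left(-24\right)\right) = - 302 \left(- 141 \left(-66 + 172\right) + \frac{1}{27} \left(-24\right)\right) = - 302 \left(\left(-141\right) 106 - \frac{8}{9}\right) = - 302 \left(-14946 - \frac{8}{9}\right) = \left(-302\right) \left(- \frac{134522}{9}\right) = \frac{40625644}{9}$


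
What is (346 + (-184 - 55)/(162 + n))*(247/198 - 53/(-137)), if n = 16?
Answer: 2719785217/4828428 ≈ 563.29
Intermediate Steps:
(346 + (-184 - 55)/(162 + n))*(247/198 - 53/(-137)) = (346 + (-184 - 55)/(162 + 16))*(247/198 - 53/(-137)) = (346 - 239/178)*(247*(1/198) - 53*(-1/137)) = (346 - 239*1/178)*(247/198 + 53/137) = (346 - 239/178)*(44333/27126) = (61349/178)*(44333/27126) = 2719785217/4828428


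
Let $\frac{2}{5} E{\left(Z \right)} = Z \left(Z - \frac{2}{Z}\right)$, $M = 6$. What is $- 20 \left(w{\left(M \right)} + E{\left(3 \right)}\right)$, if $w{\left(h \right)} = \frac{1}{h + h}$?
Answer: $- \frac{1055}{3} \approx -351.67$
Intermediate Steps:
$E{\left(Z \right)} = \frac{5 Z \left(Z - \frac{2}{Z}\right)}{2}$
$w{\left(h \right)} = \frac{1}{2 h}$
$- 20 \left(w{\left(M \right)} + E{\left(3 \right)}\right) = - 20 \left(\frac{1}{2 \cdot 6} - \left(5 - \frac{5 \cdot 3^{2}}{2}\right)\right) = - 20 \left(\frac{1}{2} \cdot \frac{1}{6} + \left(-5 + \frac{5}{2} \cdot 9\right)\right) = - 20 \left(\frac{1}{12} + \left(-5 + \frac{45}{2}\right)\right) = - 20 \left(\frac{1}{12} + \frac{35}{2}\right) = \left(-20\right) \frac{211}{12} = - \frac{1055}{3}$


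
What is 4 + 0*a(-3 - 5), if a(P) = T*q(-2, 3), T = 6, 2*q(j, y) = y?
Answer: 4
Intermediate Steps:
q(j, y) = y/2
a(P) = 9 (a(P) = 6*((1/2)*3) = 6*(3/2) = 9)
4 + 0*a(-3 - 5) = 4 + 0*9 = 4 + 0 = 4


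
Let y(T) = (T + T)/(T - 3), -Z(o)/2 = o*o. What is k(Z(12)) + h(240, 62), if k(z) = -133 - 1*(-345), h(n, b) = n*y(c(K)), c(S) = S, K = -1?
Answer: 332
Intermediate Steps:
Z(o) = -2*o² (Z(o) = -2*o*o = -2*o²)
y(T) = 2*T/(-3 + T) (y(T) = (2*T)/(-3 + T) = 2*T/(-3 + T))
h(n, b) = n/2 (h(n, b) = n*(2*(-1)/(-3 - 1)) = n*(2*(-1)/(-4)) = n*(2*(-1)*(-¼)) = n*(½) = n/2)
k(z) = 212 (k(z) = -133 + 345 = 212)
k(Z(12)) + h(240, 62) = 212 + (½)*240 = 212 + 120 = 332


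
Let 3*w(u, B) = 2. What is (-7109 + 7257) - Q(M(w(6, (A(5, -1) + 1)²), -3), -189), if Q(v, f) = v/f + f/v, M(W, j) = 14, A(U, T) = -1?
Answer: 8725/54 ≈ 161.57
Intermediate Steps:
w(u, B) = ⅔ (w(u, B) = (⅓)*2 = ⅔)
Q(v, f) = f/v + v/f
(-7109 + 7257) - Q(M(w(6, (A(5, -1) + 1)²), -3), -189) = (-7109 + 7257) - (-189/14 + 14/(-189)) = 148 - (-189*1/14 + 14*(-1/189)) = 148 - (-27/2 - 2/27) = 148 - 1*(-733/54) = 148 + 733/54 = 8725/54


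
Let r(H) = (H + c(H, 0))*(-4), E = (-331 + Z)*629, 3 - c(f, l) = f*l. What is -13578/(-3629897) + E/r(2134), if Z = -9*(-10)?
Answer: 550368521077/31028359556 ≈ 17.738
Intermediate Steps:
Z = 90
c(f, l) = 3 - f*l
E = -151589 (E = (-331 + 90)*629 = -241*629 = -151589)
r(H) = -12 - 4*H (r(H) = (H + (3 - 1*H*0))*(-4) = (H + (3 + 0))*(-4) = (H + 3)*(-4) = (3 + H)*(-4) = -12 - 4*H)
-13578/(-3629897) + E/r(2134) = -13578/(-3629897) - 151589/(-12 - 4*2134) = -13578*(-1/3629897) - 151589/(-12 - 8536) = 13578/3629897 - 151589/(-8548) = 13578/3629897 - 151589*(-1/8548) = 13578/3629897 + 151589/8548 = 550368521077/31028359556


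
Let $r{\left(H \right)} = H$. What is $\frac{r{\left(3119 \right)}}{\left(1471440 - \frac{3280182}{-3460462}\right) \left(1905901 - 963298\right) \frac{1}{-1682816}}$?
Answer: $- \frac{9081468820337024}{2399803841096468793} \approx -0.0037843$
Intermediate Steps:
$\frac{r{\left(3119 \right)}}{\left(1471440 - \frac{3280182}{-3460462}\right) \left(1905901 - 963298\right) \frac{1}{-1682816}} = \frac{3119}{\left(1471440 - \frac{3280182}{-3460462}\right) \left(1905901 - 963298\right) \frac{1}{-1682816}} = \frac{3119}{\left(1471440 - - \frac{1640091}{1730231}\right) 942603 \left(- \frac{1}{1682816}\right)} = \frac{3119}{\left(1471440 + \frac{1640091}{1730231}\right) 942603 \left(- \frac{1}{1682816}\right)} = \frac{3119}{\frac{2545932742731}{1730231} \cdot 942603 \left(- \frac{1}{1682816}\right)} = \frac{3119}{\frac{2399803841096468793}{1730231} \left(- \frac{1}{1682816}\right)} = \frac{3119}{- \frac{2399803841096468793}{2911660410496}} = 3119 \left(- \frac{2911660410496}{2399803841096468793}\right) = - \frac{9081468820337024}{2399803841096468793}$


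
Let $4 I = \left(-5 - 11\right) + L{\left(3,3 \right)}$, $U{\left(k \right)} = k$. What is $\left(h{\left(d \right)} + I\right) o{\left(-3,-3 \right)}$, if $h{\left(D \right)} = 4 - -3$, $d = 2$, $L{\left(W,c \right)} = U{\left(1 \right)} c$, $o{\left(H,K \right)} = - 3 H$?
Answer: $\frac{135}{4} \approx 33.75$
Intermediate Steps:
$L{\left(W,c \right)} = c$ ($L{\left(W,c \right)} = 1 c = c$)
$h{\left(D \right)} = 7$ ($h{\left(D \right)} = 4 + 3 = 7$)
$I = - \frac{13}{4}$ ($I = \frac{\left(-5 - 11\right) + 3}{4} = \frac{-16 + 3}{4} = \frac{1}{4} \left(-13\right) = - \frac{13}{4} \approx -3.25$)
$\left(h{\left(d \right)} + I\right) o{\left(-3,-3 \right)} = \left(7 - \frac{13}{4}\right) \left(\left(-3\right) \left(-3\right)\right) = \frac{15}{4} \cdot 9 = \frac{135}{4}$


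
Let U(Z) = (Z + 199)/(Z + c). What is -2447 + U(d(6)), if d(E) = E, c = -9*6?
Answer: -117661/48 ≈ -2451.3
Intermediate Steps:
c = -54
U(Z) = (199 + Z)/(-54 + Z) (U(Z) = (Z + 199)/(Z - 54) = (199 + Z)/(-54 + Z))
-2447 + U(d(6)) = -2447 + (199 + 6)/(-54 + 6) = -2447 + 205/(-48) = -2447 - 1/48*205 = -2447 - 205/48 = -117661/48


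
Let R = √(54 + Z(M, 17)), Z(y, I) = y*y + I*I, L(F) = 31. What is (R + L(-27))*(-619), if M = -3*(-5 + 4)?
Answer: -19189 - 2476*√22 ≈ -30802.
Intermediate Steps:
M = 3 (M = -3*(-1) = 3)
Z(y, I) = I² + y² (Z(y, I) = y² + I² = I² + y²)
R = 4*√22 (R = √(54 + (17² + 3²)) = √(54 + (289 + 9)) = √(54 + 298) = √352 = 4*√22 ≈ 18.762)
(R + L(-27))*(-619) = (4*√22 + 31)*(-619) = (31 + 4*√22)*(-619) = -19189 - 2476*√22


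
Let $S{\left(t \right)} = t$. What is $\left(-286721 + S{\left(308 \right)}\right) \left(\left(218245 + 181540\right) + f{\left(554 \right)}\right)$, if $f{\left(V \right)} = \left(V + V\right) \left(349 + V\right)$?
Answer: $-401066701617$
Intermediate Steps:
$f{\left(V \right)} = 2 V \left(349 + V\right)$
$\left(-286721 + S{\left(308 \right)}\right) \left(\left(218245 + 181540\right) + f{\left(554 \right)}\right) = \left(-286721 + 308\right) \left(\left(218245 + 181540\right) + 2 \cdot 554 \left(349 + 554\right)\right) = - 286413 \left(399785 + 2 \cdot 554 \cdot 903\right) = - 286413 \left(399785 + 1000524\right) = \left(-286413\right) 1400309 = -401066701617$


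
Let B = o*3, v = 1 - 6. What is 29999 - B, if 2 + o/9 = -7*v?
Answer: 29108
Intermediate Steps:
v = -5
o = 297 (o = -18 + 9*(-7*(-5)) = -18 + 9*35 = -18 + 315 = 297)
B = 891 (B = 297*3 = 891)
29999 - B = 29999 - 1*891 = 29999 - 891 = 29108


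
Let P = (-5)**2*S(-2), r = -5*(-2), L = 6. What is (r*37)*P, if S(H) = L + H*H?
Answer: 92500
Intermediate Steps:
S(H) = 6 + H**2 (S(H) = 6 + H*H = 6 + H**2)
r = 10
P = 250 (P = (-5)**2*(6 + (-2)**2) = 25*(6 + 4) = 25*10 = 250)
(r*37)*P = (10*37)*250 = 370*250 = 92500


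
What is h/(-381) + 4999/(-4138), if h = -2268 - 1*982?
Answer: 11543881/1576578 ≈ 7.3221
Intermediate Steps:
h = -3250 (h = -2268 - 982 = -3250)
h/(-381) + 4999/(-4138) = -3250/(-381) + 4999/(-4138) = -3250*(-1/381) + 4999*(-1/4138) = 3250/381 - 4999/4138 = 11543881/1576578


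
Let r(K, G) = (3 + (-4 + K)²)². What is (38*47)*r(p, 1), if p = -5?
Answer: 12602016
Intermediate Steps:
(38*47)*r(p, 1) = (38*47)*(3 + (-4 - 5)²)² = 1786*(3 + (-9)²)² = 1786*(3 + 81)² = 1786*84² = 1786*7056 = 12602016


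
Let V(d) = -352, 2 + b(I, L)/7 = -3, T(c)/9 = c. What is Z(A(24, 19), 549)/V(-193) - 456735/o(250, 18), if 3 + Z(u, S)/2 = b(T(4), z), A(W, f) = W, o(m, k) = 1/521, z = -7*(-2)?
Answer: -20940386261/88 ≈ -2.3796e+8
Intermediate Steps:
T(c) = 9*c
z = 14
o(m, k) = 1/521
b(I, L) = -35 (b(I, L) = -14 + 7*(-3) = -14 - 21 = -35)
Z(u, S) = -76 (Z(u, S) = -6 + 2*(-35) = -6 - 70 = -76)
Z(A(24, 19), 549)/V(-193) - 456735/o(250, 18) = -76/(-352) - 456735/1/521 = -76*(-1/352) - 456735*521 = 19/88 - 237958935 = -20940386261/88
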